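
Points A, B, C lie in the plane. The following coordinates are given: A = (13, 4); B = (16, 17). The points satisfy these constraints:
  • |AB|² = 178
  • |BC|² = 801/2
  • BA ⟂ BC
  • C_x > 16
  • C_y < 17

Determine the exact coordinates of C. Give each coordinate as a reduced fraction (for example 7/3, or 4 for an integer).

1. C_x = 71/2  [[BA ⟂ BC ⇒ -3x-13y+269=0] ∩ [|C−(16, 17)|²=801/2]]
2. C_y = 25/2  [[BA ⟂ BC ⇒ -3x-13y+269=0] ∩ [|C−(16, 17)|²=801/2]]
   so C = (71/2, 25/2)

C = (71/2, 25/2)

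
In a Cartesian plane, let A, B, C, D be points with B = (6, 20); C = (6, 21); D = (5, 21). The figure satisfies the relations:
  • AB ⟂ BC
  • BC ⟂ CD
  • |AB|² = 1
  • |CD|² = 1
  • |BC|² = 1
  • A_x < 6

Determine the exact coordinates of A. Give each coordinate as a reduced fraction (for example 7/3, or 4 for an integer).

A = (5, 20)

1. A_x = 5  [[AB ⟂ BC ⇒ -1y+20=0] ∩ [|A−(6, 20)|²=1]]
2. A_y = 20  [[AB ⟂ BC ⇒ -1y+20=0] ∩ [|A−(6, 20)|²=1]]
   so A = (5, 20)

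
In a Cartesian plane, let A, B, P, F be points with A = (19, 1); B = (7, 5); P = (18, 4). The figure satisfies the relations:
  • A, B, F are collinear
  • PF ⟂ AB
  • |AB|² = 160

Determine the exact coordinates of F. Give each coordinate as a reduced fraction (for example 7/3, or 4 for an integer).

F = (86/5, 8/5)

1. F_x = 86/5  [[A, B, F are collinear ⇒ -4x-12y+88=0] ∩ [PF ⟂ AB ⇒ -12x+4y+200=0]]
2. F_y = 8/5  [[A, B, F are collinear ⇒ -4x-12y+88=0] ∩ [PF ⟂ AB ⇒ -12x+4y+200=0]]
   so F = (86/5, 8/5)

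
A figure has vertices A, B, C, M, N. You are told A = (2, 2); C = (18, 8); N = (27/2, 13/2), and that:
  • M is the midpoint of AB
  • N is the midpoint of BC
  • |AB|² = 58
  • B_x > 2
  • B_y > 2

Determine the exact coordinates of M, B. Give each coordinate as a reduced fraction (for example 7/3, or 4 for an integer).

1. B_x = 9  [B = 2·N−C = 2·(27/2, 13/2)−(18, 8)]
2. B_y = 5  [B = 2·N−C = 2·(27/2, 13/2)−(18, 8)]
   so B = (9, 5)
3. M_x = 11/2  [2·M = A+B = (2, 2)+(9, 5)]
4. M_y = 7/2  [2·M = A+B = (2, 2)+(9, 5)]
   so M = (11/2, 7/2)

M = (11/2, 7/2)
B = (9, 5)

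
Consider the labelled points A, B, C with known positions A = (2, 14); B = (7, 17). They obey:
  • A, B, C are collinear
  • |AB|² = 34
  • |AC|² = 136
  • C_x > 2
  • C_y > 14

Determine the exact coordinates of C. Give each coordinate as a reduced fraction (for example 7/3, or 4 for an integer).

1. C_x = 12  [[A, B, C are collinear ⇒ -3x+5y-64=0] ∩ [|C−(2, 14)|²=136]]
2. C_y = 20  [[A, B, C are collinear ⇒ -3x+5y-64=0] ∩ [|C−(2, 14)|²=136]]
   so C = (12, 20)

C = (12, 20)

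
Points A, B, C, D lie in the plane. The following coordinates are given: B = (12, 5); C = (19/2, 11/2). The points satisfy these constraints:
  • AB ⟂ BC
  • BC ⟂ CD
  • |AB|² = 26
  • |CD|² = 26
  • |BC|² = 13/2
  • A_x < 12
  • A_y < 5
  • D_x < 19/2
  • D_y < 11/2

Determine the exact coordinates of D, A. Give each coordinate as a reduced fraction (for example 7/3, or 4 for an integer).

1. D_x = 17/2  [[BC ⟂ CD ⇒ -5/2x+1/2y+21=0] ∩ [|D−(19/2, 11/2)|²=26]]
2. D_y = 1/2  [[BC ⟂ CD ⇒ -5/2x+1/2y+21=0] ∩ [|D−(19/2, 11/2)|²=26]]
   so D = (17/2, 1/2)
3. A_x = 11  [[AB ⟂ BC ⇒ 5/2x-1/2y-55/2=0] ∩ [|A−(12, 5)|²=26]]
4. A_y = 0  [[AB ⟂ BC ⇒ 5/2x-1/2y-55/2=0] ∩ [|A−(12, 5)|²=26]]
   so A = (11, 0)

D = (17/2, 1/2)
A = (11, 0)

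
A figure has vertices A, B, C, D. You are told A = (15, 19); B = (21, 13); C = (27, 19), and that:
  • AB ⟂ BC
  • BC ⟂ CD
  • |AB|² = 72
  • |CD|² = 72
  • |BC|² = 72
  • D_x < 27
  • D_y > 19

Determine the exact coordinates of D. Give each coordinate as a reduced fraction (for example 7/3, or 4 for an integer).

D = (21, 25)

1. D_x = 21  [[BC ⟂ CD ⇒ 6x+6y-276=0] ∩ [|D−(27, 19)|²=72]]
2. D_y = 25  [[BC ⟂ CD ⇒ 6x+6y-276=0] ∩ [|D−(27, 19)|²=72]]
   so D = (21, 25)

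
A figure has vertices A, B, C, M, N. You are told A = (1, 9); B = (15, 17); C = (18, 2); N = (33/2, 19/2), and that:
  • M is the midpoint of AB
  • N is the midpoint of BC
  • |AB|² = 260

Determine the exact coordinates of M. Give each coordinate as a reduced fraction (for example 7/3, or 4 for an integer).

M = (8, 13)

1. M_x = 8  [2·M = A+B = (1, 9)+(15, 17)]
2. M_y = 13  [2·M = A+B = (1, 9)+(15, 17)]
   so M = (8, 13)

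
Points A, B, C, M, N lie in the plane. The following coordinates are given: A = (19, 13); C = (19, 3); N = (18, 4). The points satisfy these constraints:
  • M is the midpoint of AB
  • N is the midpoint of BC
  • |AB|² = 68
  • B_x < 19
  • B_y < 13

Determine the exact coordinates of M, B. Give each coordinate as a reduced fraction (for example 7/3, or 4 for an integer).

M = (18, 9)
B = (17, 5)

1. B_x = 17  [B = 2·N−C = 2·(18, 4)−(19, 3)]
2. B_y = 5  [B = 2·N−C = 2·(18, 4)−(19, 3)]
   so B = (17, 5)
3. M_x = 18  [2·M = A+B = (19, 13)+(17, 5)]
4. M_y = 9  [2·M = A+B = (19, 13)+(17, 5)]
   so M = (18, 9)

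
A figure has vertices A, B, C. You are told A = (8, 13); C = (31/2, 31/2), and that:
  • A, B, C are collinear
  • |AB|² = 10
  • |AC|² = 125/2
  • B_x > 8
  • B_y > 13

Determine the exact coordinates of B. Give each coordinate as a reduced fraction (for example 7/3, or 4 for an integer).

B = (11, 14)

1. B_x = 11  [[A, B, C are collinear ⇒ 5/2x-15/2y+155/2=0] ∩ [|B−(8, 13)|²=10]]
2. B_y = 14  [[A, B, C are collinear ⇒ 5/2x-15/2y+155/2=0] ∩ [|B−(8, 13)|²=10]]
   so B = (11, 14)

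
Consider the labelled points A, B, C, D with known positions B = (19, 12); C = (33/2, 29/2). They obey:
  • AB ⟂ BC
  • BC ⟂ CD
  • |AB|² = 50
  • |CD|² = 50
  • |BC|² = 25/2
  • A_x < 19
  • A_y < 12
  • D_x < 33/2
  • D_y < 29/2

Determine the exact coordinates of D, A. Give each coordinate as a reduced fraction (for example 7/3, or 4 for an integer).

1. D_x = 23/2  [[BC ⟂ CD ⇒ -5/2x+5/2y+5=0] ∩ [|D−(33/2, 29/2)|²=50]]
2. D_y = 19/2  [[BC ⟂ CD ⇒ -5/2x+5/2y+5=0] ∩ [|D−(33/2, 29/2)|²=50]]
   so D = (23/2, 19/2)
3. A_x = 14  [[AB ⟂ BC ⇒ 5/2x-5/2y-35/2=0] ∩ [|A−(19, 12)|²=50]]
4. A_y = 7  [[AB ⟂ BC ⇒ 5/2x-5/2y-35/2=0] ∩ [|A−(19, 12)|²=50]]
   so A = (14, 7)

D = (23/2, 19/2)
A = (14, 7)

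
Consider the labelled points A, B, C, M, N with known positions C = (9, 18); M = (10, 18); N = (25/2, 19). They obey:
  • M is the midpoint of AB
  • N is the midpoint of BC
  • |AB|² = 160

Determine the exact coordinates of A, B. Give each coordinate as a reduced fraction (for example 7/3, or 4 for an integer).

1. B_x = 16  [B = 2·N−C = 2·(25/2, 19)−(9, 18)]
2. B_y = 20  [B = 2·N−C = 2·(25/2, 19)−(9, 18)]
   so B = (16, 20)
3. A_x = 4  [A = 2·M−B = 2·(10, 18)−(16, 20)]
4. A_y = 16  [A = 2·M−B = 2·(10, 18)−(16, 20)]
   so A = (4, 16)

A = (4, 16)
B = (16, 20)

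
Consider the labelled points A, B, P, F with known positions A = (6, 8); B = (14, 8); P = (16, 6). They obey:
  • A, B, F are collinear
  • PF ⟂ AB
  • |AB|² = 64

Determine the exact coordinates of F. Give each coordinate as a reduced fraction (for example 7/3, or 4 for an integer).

1. F_x = 16  [[A, B, F are collinear ⇒ 8y-64=0] ∩ [PF ⟂ AB ⇒ 8x-128=0]]
2. F_y = 8  [[A, B, F are collinear ⇒ 8y-64=0] ∩ [PF ⟂ AB ⇒ 8x-128=0]]
   so F = (16, 8)

F = (16, 8)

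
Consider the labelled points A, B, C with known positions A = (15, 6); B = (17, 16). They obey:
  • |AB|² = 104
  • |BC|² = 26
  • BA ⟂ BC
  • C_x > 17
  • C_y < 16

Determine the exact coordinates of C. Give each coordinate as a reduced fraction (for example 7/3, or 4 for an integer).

1. C_x = 22  [[BA ⟂ BC ⇒ -2x-10y+194=0] ∩ [|C−(17, 16)|²=26]]
2. C_y = 15  [[BA ⟂ BC ⇒ -2x-10y+194=0] ∩ [|C−(17, 16)|²=26]]
   so C = (22, 15)

C = (22, 15)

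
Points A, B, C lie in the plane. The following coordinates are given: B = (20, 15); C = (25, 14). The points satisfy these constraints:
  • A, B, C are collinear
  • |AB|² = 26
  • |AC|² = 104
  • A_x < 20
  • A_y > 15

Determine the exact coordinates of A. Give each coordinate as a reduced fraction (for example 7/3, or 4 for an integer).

A = (15, 16)

1. A_x = 15  [[A, B, C are collinear ⇒ 1x+5y-95=0] ∩ [|A−(20, 15)|²=26]]
2. A_y = 16  [[A, B, C are collinear ⇒ 1x+5y-95=0] ∩ [|A−(20, 15)|²=26]]
   so A = (15, 16)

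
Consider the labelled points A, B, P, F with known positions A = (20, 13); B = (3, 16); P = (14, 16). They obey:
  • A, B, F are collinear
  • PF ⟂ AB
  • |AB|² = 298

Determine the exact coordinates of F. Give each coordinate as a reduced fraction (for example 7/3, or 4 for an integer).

1. F_x = 4073/298  [[A, B, F are collinear ⇒ -3x-17y+281=0] ∩ [PF ⟂ AB ⇒ -17x+3y+190=0]]
2. F_y = 4207/298  [[A, B, F are collinear ⇒ -3x-17y+281=0] ∩ [PF ⟂ AB ⇒ -17x+3y+190=0]]
   so F = (4073/298, 4207/298)

F = (4073/298, 4207/298)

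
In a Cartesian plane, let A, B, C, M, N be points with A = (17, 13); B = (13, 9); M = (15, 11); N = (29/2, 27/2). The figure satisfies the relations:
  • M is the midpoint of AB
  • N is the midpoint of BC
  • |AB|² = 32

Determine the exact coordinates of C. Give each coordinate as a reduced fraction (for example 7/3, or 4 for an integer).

C = (16, 18)

1. C_x = 16  [C = 2·N−B = 2·(29/2, 27/2)−(13, 9)]
2. C_y = 18  [C = 2·N−B = 2·(29/2, 27/2)−(13, 9)]
   so C = (16, 18)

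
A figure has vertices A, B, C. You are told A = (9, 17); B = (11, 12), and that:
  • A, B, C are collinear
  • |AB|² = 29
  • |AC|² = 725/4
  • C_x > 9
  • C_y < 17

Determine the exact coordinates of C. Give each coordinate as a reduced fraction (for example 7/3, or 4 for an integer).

1. C_x = 14  [[A, B, C are collinear ⇒ 5x+2y-79=0] ∩ [|C−(9, 17)|²=725/4]]
2. C_y = 9/2  [[A, B, C are collinear ⇒ 5x+2y-79=0] ∩ [|C−(9, 17)|²=725/4]]
   so C = (14, 9/2)

C = (14, 9/2)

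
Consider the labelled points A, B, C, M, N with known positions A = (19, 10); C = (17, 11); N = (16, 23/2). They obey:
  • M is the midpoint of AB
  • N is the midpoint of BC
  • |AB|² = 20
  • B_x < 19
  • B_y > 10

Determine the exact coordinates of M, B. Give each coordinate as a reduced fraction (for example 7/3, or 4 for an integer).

M = (17, 11)
B = (15, 12)

1. B_x = 15  [B = 2·N−C = 2·(16, 23/2)−(17, 11)]
2. B_y = 12  [B = 2·N−C = 2·(16, 23/2)−(17, 11)]
   so B = (15, 12)
3. M_x = 17  [2·M = A+B = (19, 10)+(15, 12)]
4. M_y = 11  [2·M = A+B = (19, 10)+(15, 12)]
   so M = (17, 11)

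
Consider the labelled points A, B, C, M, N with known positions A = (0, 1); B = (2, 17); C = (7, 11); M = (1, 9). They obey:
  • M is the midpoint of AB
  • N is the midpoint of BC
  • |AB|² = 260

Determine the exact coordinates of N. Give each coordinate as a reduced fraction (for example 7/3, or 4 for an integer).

N = (9/2, 14)

1. N_x = 9/2  [2·N = B+C = (2, 17)+(7, 11)]
2. N_y = 14  [2·N = B+C = (2, 17)+(7, 11)]
   so N = (9/2, 14)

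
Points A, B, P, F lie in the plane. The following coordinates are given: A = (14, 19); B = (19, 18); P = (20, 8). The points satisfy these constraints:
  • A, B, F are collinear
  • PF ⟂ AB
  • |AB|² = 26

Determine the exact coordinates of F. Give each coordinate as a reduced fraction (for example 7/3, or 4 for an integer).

1. F_x = 569/26  [[A, B, F are collinear ⇒ 1x+5y-109=0] ∩ [PF ⟂ AB ⇒ 5x-1y-92=0]]
2. F_y = 453/26  [[A, B, F are collinear ⇒ 1x+5y-109=0] ∩ [PF ⟂ AB ⇒ 5x-1y-92=0]]
   so F = (569/26, 453/26)

F = (569/26, 453/26)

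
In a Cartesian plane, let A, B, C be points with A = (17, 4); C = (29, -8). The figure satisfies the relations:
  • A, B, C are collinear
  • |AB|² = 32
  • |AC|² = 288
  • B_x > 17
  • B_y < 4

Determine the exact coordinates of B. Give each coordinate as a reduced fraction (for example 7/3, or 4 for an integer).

B = (21, 0)

1. B_x = 21  [[A, B, C are collinear ⇒ -12x-12y+252=0] ∩ [|B−(17, 4)|²=32]]
2. B_y = 0  [[A, B, C are collinear ⇒ -12x-12y+252=0] ∩ [|B−(17, 4)|²=32]]
   so B = (21, 0)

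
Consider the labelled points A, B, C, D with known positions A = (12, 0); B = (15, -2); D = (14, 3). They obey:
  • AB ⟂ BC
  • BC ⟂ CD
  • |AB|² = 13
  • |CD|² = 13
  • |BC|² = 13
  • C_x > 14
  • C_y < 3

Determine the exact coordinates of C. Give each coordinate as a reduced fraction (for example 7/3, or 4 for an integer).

1. C_x = 17  [[AB ⟂ BC ⇒ 3x-2y-49=0] ∩ [|C−(14, 3)|²=13]]
2. C_y = 1  [[AB ⟂ BC ⇒ 3x-2y-49=0] ∩ [|C−(14, 3)|²=13]]
   so C = (17, 1)

C = (17, 1)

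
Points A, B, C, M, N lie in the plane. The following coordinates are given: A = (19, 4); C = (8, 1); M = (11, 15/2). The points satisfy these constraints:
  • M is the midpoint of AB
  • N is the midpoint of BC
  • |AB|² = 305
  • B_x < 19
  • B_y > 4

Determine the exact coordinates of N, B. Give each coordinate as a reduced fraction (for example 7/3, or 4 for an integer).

1. B_x = 3  [B = 2·M−A = 2·(11, 15/2)−(19, 4)]
2. B_y = 11  [B = 2·M−A = 2·(11, 15/2)−(19, 4)]
   so B = (3, 11)
3. N_x = 11/2  [2·N = B+C = (3, 11)+(8, 1)]
4. N_y = 6  [2·N = B+C = (3, 11)+(8, 1)]
   so N = (11/2, 6)

N = (11/2, 6)
B = (3, 11)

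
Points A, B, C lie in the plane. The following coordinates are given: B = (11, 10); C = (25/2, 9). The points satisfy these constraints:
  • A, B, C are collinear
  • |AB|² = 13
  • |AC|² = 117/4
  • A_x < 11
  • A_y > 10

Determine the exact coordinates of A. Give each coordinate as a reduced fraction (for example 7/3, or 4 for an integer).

1. A_x = 8  [[A, B, C are collinear ⇒ 1x+3/2y-26=0] ∩ [|A−(11, 10)|²=13]]
2. A_y = 12  [[A, B, C are collinear ⇒ 1x+3/2y-26=0] ∩ [|A−(11, 10)|²=13]]
   so A = (8, 12)

A = (8, 12)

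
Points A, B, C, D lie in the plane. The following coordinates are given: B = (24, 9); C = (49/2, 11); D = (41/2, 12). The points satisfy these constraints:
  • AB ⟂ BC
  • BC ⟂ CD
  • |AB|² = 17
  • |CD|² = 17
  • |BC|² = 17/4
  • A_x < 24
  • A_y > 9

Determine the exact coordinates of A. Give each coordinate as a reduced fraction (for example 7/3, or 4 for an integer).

A = (20, 10)

1. A_x = 20  [[AB ⟂ BC ⇒ -1/2x-2y+30=0] ∩ [|A−(24, 9)|²=17]]
2. A_y = 10  [[AB ⟂ BC ⇒ -1/2x-2y+30=0] ∩ [|A−(24, 9)|²=17]]
   so A = (20, 10)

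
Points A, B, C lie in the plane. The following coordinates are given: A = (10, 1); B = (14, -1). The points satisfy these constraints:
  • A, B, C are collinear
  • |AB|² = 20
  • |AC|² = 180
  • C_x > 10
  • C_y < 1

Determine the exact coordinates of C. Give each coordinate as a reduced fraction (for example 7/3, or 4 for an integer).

1. C_x = 22  [[A, B, C are collinear ⇒ 2x+4y-24=0] ∩ [|C−(10, 1)|²=180]]
2. C_y = -5  [[A, B, C are collinear ⇒ 2x+4y-24=0] ∩ [|C−(10, 1)|²=180]]
   so C = (22, -5)

C = (22, -5)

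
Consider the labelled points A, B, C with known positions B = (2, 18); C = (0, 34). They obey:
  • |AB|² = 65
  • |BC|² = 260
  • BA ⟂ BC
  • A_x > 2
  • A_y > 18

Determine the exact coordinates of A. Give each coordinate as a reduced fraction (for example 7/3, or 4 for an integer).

A = (10, 19)

1. A_x = 10  [[BA ⟂ BC ⇒ -2x+16y-284=0] ∩ [|A−(2, 18)|²=65]]
2. A_y = 19  [[BA ⟂ BC ⇒ -2x+16y-284=0] ∩ [|A−(2, 18)|²=65]]
   so A = (10, 19)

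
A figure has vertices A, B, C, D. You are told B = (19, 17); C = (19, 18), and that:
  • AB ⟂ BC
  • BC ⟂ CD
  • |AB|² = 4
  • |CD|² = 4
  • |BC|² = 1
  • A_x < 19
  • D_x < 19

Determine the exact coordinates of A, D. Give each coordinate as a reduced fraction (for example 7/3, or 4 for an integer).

A = (17, 17)
D = (17, 18)

1. A_x = 17  [[AB ⟂ BC ⇒ -1y+17=0] ∩ [|A−(19, 17)|²=4]]
2. A_y = 17  [[AB ⟂ BC ⇒ -1y+17=0] ∩ [|A−(19, 17)|²=4]]
   so A = (17, 17)
3. D_x = 17  [[BC ⟂ CD ⇒ 1y-18=0] ∩ [|D−(19, 18)|²=4]]
4. D_y = 18  [[BC ⟂ CD ⇒ 1y-18=0] ∩ [|D−(19, 18)|²=4]]
   so D = (17, 18)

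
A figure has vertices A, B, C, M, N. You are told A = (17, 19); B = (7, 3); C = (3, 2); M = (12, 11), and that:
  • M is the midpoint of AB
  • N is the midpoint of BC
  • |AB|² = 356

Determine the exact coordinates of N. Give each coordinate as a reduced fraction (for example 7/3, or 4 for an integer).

1. N_x = 5  [2·N = B+C = (7, 3)+(3, 2)]
2. N_y = 5/2  [2·N = B+C = (7, 3)+(3, 2)]
   so N = (5, 5/2)

N = (5, 5/2)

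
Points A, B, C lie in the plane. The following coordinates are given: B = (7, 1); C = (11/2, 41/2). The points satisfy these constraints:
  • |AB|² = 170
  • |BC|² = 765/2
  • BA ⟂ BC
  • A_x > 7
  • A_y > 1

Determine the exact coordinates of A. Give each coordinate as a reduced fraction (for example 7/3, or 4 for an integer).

A = (20, 2)

1. A_x = 20  [[BA ⟂ BC ⇒ -3/2x+39/2y-9=0] ∩ [|A−(7, 1)|²=170]]
2. A_y = 2  [[BA ⟂ BC ⇒ -3/2x+39/2y-9=0] ∩ [|A−(7, 1)|²=170]]
   so A = (20, 2)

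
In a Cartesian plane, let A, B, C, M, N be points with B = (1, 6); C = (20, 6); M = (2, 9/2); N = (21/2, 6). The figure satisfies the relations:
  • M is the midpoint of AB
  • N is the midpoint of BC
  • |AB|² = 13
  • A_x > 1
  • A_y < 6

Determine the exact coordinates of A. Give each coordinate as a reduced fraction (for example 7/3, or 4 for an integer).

1. A_x = 3  [A = 2·M−B = 2·(2, 9/2)−(1, 6)]
2. A_y = 3  [A = 2·M−B = 2·(2, 9/2)−(1, 6)]
   so A = (3, 3)

A = (3, 3)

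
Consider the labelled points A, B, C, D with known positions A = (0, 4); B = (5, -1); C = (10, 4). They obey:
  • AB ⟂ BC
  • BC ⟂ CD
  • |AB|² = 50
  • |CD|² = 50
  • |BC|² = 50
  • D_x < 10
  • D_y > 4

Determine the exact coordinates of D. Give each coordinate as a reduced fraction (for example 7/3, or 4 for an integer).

D = (5, 9)

1. D_x = 5  [[BC ⟂ CD ⇒ 5x+5y-70=0] ∩ [|D−(10, 4)|²=50]]
2. D_y = 9  [[BC ⟂ CD ⇒ 5x+5y-70=0] ∩ [|D−(10, 4)|²=50]]
   so D = (5, 9)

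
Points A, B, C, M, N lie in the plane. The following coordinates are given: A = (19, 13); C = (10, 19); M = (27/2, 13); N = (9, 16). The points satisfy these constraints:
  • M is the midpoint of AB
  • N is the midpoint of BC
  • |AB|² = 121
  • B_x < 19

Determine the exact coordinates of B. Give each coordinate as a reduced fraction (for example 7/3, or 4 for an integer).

B = (8, 13)

1. B_x = 8  [B = 2·M−A = 2·(27/2, 13)−(19, 13)]
2. B_y = 13  [B = 2·M−A = 2·(27/2, 13)−(19, 13)]
   so B = (8, 13)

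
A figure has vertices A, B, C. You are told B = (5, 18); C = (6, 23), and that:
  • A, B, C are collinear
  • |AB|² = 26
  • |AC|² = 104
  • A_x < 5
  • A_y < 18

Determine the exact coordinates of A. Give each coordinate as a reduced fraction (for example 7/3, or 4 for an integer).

A = (4, 13)

1. A_x = 4  [[A, B, C are collinear ⇒ -5x+1y+7=0] ∩ [|A−(5, 18)|²=26]]
2. A_y = 13  [[A, B, C are collinear ⇒ -5x+1y+7=0] ∩ [|A−(5, 18)|²=26]]
   so A = (4, 13)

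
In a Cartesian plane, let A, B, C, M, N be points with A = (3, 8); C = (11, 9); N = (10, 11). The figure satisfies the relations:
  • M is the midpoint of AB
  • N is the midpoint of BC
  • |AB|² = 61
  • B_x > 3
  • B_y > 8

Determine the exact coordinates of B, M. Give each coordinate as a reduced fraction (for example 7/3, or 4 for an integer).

B = (9, 13)
M = (6, 21/2)

1. B_x = 9  [B = 2·N−C = 2·(10, 11)−(11, 9)]
2. B_y = 13  [B = 2·N−C = 2·(10, 11)−(11, 9)]
   so B = (9, 13)
3. M_x = 6  [2·M = A+B = (3, 8)+(9, 13)]
4. M_y = 21/2  [2·M = A+B = (3, 8)+(9, 13)]
   so M = (6, 21/2)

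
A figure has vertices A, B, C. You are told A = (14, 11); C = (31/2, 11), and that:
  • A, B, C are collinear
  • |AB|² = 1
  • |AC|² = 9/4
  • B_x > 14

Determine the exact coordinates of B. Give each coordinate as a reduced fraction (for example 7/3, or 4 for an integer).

B = (15, 11)

1. B_x = 15  [[A, B, C are collinear ⇒ -3/2y+33/2=0] ∩ [|B−(14, 11)|²=1]]
2. B_y = 11  [[A, B, C are collinear ⇒ -3/2y+33/2=0] ∩ [|B−(14, 11)|²=1]]
   so B = (15, 11)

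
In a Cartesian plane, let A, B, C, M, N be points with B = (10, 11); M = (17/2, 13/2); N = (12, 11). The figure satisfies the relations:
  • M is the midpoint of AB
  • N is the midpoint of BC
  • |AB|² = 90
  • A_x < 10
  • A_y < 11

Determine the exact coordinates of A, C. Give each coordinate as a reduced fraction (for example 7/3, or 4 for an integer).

1. A_x = 7  [A = 2·M−B = 2·(17/2, 13/2)−(10, 11)]
2. A_y = 2  [A = 2·M−B = 2·(17/2, 13/2)−(10, 11)]
   so A = (7, 2)
3. C_x = 14  [C = 2·N−B = 2·(12, 11)−(10, 11)]
4. C_y = 11  [C = 2·N−B = 2·(12, 11)−(10, 11)]
   so C = (14, 11)

A = (7, 2)
C = (14, 11)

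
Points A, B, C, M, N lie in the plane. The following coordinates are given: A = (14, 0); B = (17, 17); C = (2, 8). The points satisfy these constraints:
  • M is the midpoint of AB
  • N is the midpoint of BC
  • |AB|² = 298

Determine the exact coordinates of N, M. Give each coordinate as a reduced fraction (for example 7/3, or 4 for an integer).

1. M_x = 31/2  [2·M = A+B = (14, 0)+(17, 17)]
2. M_y = 17/2  [2·M = A+B = (14, 0)+(17, 17)]
   so M = (31/2, 17/2)
3. N_x = 19/2  [2·N = B+C = (17, 17)+(2, 8)]
4. N_y = 25/2  [2·N = B+C = (17, 17)+(2, 8)]
   so N = (19/2, 25/2)

N = (19/2, 25/2)
M = (31/2, 17/2)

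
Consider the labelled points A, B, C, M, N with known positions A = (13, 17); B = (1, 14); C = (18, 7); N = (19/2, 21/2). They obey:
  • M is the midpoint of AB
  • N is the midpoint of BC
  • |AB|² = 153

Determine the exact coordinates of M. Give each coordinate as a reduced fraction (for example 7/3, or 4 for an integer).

1. M_x = 7  [2·M = A+B = (13, 17)+(1, 14)]
2. M_y = 31/2  [2·M = A+B = (13, 17)+(1, 14)]
   so M = (7, 31/2)

M = (7, 31/2)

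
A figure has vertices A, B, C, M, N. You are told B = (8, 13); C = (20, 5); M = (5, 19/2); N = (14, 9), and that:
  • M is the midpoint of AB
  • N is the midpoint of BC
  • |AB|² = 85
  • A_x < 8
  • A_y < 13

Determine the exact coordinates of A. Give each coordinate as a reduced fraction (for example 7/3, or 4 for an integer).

A = (2, 6)

1. A_x = 2  [A = 2·M−B = 2·(5, 19/2)−(8, 13)]
2. A_y = 6  [A = 2·M−B = 2·(5, 19/2)−(8, 13)]
   so A = (2, 6)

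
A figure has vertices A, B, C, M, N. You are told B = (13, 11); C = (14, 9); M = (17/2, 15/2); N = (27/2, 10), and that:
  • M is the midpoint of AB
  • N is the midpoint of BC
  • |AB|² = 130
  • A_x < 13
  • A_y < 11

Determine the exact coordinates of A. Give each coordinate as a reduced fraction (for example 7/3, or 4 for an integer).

1. A_x = 4  [A = 2·M−B = 2·(17/2, 15/2)−(13, 11)]
2. A_y = 4  [A = 2·M−B = 2·(17/2, 15/2)−(13, 11)]
   so A = (4, 4)

A = (4, 4)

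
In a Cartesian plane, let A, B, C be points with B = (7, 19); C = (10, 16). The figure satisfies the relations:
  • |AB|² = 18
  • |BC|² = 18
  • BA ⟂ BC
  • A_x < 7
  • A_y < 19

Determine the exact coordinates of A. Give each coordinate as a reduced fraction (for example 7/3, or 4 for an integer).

1. A_x = 4  [[BA ⟂ BC ⇒ 3x-3y+36=0] ∩ [|A−(7, 19)|²=18]]
2. A_y = 16  [[BA ⟂ BC ⇒ 3x-3y+36=0] ∩ [|A−(7, 19)|²=18]]
   so A = (4, 16)

A = (4, 16)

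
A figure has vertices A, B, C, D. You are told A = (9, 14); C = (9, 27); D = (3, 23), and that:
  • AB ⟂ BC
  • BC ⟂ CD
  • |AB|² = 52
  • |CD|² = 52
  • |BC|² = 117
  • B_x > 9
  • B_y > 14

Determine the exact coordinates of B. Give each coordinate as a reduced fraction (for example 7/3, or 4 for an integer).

1. B_x = 15  [[BC ⟂ CD ⇒ 6x+4y-162=0] ∩ [|B−(9, 14)|²=52]]
2. B_y = 18  [[BC ⟂ CD ⇒ 6x+4y-162=0] ∩ [|B−(9, 14)|²=52]]
   so B = (15, 18)

B = (15, 18)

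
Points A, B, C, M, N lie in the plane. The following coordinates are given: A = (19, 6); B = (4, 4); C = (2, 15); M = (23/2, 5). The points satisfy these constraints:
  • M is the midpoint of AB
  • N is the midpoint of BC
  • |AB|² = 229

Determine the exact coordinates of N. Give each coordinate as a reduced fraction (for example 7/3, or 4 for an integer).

1. N_x = 3  [2·N = B+C = (4, 4)+(2, 15)]
2. N_y = 19/2  [2·N = B+C = (4, 4)+(2, 15)]
   so N = (3, 19/2)

N = (3, 19/2)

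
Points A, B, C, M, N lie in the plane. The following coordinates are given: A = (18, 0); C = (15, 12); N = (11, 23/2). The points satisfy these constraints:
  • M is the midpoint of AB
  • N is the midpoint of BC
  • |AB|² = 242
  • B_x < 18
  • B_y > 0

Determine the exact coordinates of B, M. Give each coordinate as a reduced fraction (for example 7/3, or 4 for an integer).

1. B_x = 7  [B = 2·N−C = 2·(11, 23/2)−(15, 12)]
2. B_y = 11  [B = 2·N−C = 2·(11, 23/2)−(15, 12)]
   so B = (7, 11)
3. M_x = 25/2  [2·M = A+B = (18, 0)+(7, 11)]
4. M_y = 11/2  [2·M = A+B = (18, 0)+(7, 11)]
   so M = (25/2, 11/2)

B = (7, 11)
M = (25/2, 11/2)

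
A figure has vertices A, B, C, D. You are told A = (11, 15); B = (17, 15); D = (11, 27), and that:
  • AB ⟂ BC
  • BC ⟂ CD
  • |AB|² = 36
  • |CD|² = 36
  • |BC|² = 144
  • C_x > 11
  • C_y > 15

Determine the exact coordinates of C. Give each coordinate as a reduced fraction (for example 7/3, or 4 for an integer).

C = (17, 27)

1. C_x = 17  [[AB ⟂ BC ⇒ 6x-102=0] ∩ [|C−(11, 27)|²=36]]
2. C_y = 27  [[AB ⟂ BC ⇒ 6x-102=0] ∩ [|C−(11, 27)|²=36]]
   so C = (17, 27)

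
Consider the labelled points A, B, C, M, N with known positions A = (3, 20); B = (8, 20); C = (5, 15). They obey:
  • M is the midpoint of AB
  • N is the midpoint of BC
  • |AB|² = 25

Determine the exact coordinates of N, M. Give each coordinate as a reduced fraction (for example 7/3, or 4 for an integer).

1. M_x = 11/2  [2·M = A+B = (3, 20)+(8, 20)]
2. M_y = 20  [2·M = A+B = (3, 20)+(8, 20)]
   so M = (11/2, 20)
3. N_x = 13/2  [2·N = B+C = (8, 20)+(5, 15)]
4. N_y = 35/2  [2·N = B+C = (8, 20)+(5, 15)]
   so N = (13/2, 35/2)

N = (13/2, 35/2)
M = (11/2, 20)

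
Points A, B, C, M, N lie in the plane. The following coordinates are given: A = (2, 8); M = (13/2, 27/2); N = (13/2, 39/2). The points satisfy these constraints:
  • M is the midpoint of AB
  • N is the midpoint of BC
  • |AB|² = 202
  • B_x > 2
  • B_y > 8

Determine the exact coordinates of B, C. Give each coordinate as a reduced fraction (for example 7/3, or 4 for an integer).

1. B_x = 11  [B = 2·M−A = 2·(13/2, 27/2)−(2, 8)]
2. B_y = 19  [B = 2·M−A = 2·(13/2, 27/2)−(2, 8)]
   so B = (11, 19)
3. C_x = 2  [C = 2·N−B = 2·(13/2, 39/2)−(11, 19)]
4. C_y = 20  [C = 2·N−B = 2·(13/2, 39/2)−(11, 19)]
   so C = (2, 20)

B = (11, 19)
C = (2, 20)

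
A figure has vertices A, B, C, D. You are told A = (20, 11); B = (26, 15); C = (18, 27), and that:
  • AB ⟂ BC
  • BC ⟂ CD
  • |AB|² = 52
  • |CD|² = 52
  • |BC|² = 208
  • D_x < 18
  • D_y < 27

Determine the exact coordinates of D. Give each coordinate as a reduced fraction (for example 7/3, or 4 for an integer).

D = (12, 23)

1. D_x = 12  [[BC ⟂ CD ⇒ -8x+12y-180=0] ∩ [|D−(18, 27)|²=52]]
2. D_y = 23  [[BC ⟂ CD ⇒ -8x+12y-180=0] ∩ [|D−(18, 27)|²=52]]
   so D = (12, 23)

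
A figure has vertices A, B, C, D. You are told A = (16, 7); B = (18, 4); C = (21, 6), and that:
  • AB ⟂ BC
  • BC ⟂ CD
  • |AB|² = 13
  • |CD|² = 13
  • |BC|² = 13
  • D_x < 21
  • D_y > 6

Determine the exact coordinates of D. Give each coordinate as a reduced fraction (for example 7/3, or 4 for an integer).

1. D_x = 19  [[BC ⟂ CD ⇒ 3x+2y-75=0] ∩ [|D−(21, 6)|²=13]]
2. D_y = 9  [[BC ⟂ CD ⇒ 3x+2y-75=0] ∩ [|D−(21, 6)|²=13]]
   so D = (19, 9)

D = (19, 9)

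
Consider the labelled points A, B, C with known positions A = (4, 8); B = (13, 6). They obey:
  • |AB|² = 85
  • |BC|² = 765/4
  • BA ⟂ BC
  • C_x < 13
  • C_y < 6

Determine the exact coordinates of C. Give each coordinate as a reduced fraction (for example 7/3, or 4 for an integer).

C = (10, -15/2)

1. C_x = 10  [[BA ⟂ BC ⇒ -9x+2y+105=0] ∩ [|C−(13, 6)|²=765/4]]
2. C_y = -15/2  [[BA ⟂ BC ⇒ -9x+2y+105=0] ∩ [|C−(13, 6)|²=765/4]]
   so C = (10, -15/2)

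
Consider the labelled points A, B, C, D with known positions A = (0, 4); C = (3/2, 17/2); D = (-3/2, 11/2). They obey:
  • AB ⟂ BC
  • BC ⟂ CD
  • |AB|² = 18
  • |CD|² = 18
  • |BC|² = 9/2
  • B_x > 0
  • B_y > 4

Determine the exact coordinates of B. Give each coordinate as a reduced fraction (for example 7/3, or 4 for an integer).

B = (3, 7)

1. B_x = 3  [[BC ⟂ CD ⇒ 3x+3y-30=0] ∩ [|B−(0, 4)|²=18]]
2. B_y = 7  [[BC ⟂ CD ⇒ 3x+3y-30=0] ∩ [|B−(0, 4)|²=18]]
   so B = (3, 7)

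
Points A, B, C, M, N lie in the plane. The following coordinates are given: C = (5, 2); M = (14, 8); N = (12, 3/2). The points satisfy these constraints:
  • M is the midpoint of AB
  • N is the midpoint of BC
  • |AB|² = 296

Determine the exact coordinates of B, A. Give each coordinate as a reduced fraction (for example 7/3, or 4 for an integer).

1. B_x = 19  [B = 2·N−C = 2·(12, 3/2)−(5, 2)]
2. B_y = 1  [B = 2·N−C = 2·(12, 3/2)−(5, 2)]
   so B = (19, 1)
3. A_x = 9  [A = 2·M−B = 2·(14, 8)−(19, 1)]
4. A_y = 15  [A = 2·M−B = 2·(14, 8)−(19, 1)]
   so A = (9, 15)

B = (19, 1)
A = (9, 15)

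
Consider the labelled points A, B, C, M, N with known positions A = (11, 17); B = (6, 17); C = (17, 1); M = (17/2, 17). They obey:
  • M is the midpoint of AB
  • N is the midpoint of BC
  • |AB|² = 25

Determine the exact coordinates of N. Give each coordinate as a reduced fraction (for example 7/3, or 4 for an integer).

N = (23/2, 9)

1. N_x = 23/2  [2·N = B+C = (6, 17)+(17, 1)]
2. N_y = 9  [2·N = B+C = (6, 17)+(17, 1)]
   so N = (23/2, 9)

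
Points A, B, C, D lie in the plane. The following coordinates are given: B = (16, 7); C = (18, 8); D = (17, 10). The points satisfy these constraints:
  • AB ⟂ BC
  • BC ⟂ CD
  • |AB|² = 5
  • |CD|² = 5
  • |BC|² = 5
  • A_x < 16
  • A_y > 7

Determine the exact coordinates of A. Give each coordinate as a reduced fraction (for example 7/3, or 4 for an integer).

1. A_x = 15  [[AB ⟂ BC ⇒ -2x-1y+39=0] ∩ [|A−(16, 7)|²=5]]
2. A_y = 9  [[AB ⟂ BC ⇒ -2x-1y+39=0] ∩ [|A−(16, 7)|²=5]]
   so A = (15, 9)

A = (15, 9)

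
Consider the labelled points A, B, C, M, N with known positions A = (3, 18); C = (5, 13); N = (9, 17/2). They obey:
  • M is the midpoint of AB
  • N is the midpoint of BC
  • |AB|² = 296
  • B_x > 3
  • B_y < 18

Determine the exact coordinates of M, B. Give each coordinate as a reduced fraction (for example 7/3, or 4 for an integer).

M = (8, 11)
B = (13, 4)

1. B_x = 13  [B = 2·N−C = 2·(9, 17/2)−(5, 13)]
2. B_y = 4  [B = 2·N−C = 2·(9, 17/2)−(5, 13)]
   so B = (13, 4)
3. M_x = 8  [2·M = A+B = (3, 18)+(13, 4)]
4. M_y = 11  [2·M = A+B = (3, 18)+(13, 4)]
   so M = (8, 11)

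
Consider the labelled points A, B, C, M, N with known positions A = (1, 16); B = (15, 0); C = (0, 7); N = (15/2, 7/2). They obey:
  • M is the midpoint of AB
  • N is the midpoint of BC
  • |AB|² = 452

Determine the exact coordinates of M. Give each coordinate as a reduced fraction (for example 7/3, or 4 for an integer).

M = (8, 8)

1. M_x = 8  [2·M = A+B = (1, 16)+(15, 0)]
2. M_y = 8  [2·M = A+B = (1, 16)+(15, 0)]
   so M = (8, 8)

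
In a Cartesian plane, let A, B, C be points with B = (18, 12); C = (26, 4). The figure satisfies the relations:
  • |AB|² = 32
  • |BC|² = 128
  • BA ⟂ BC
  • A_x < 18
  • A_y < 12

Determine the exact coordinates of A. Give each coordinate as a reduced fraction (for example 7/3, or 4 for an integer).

A = (14, 8)

1. A_x = 14  [[BA ⟂ BC ⇒ 8x-8y-48=0] ∩ [|A−(18, 12)|²=32]]
2. A_y = 8  [[BA ⟂ BC ⇒ 8x-8y-48=0] ∩ [|A−(18, 12)|²=32]]
   so A = (14, 8)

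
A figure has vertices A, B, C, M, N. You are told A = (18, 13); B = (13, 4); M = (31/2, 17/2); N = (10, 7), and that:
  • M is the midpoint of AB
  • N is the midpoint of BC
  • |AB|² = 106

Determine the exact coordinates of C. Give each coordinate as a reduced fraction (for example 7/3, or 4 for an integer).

1. C_x = 7  [C = 2·N−B = 2·(10, 7)−(13, 4)]
2. C_y = 10  [C = 2·N−B = 2·(10, 7)−(13, 4)]
   so C = (7, 10)

C = (7, 10)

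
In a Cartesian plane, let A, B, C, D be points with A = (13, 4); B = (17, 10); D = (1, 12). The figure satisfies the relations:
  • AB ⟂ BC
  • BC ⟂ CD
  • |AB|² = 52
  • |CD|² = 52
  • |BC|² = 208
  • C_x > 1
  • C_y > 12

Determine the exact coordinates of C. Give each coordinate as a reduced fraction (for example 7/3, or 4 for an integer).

C = (5, 18)

1. C_x = 5  [[AB ⟂ BC ⇒ 4x+6y-128=0] ∩ [|C−(1, 12)|²=52]]
2. C_y = 18  [[AB ⟂ BC ⇒ 4x+6y-128=0] ∩ [|C−(1, 12)|²=52]]
   so C = (5, 18)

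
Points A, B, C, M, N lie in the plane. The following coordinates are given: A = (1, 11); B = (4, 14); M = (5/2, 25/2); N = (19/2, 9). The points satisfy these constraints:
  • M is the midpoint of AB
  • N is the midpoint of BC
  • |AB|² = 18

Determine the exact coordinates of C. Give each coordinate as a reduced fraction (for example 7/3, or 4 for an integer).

C = (15, 4)

1. C_x = 15  [C = 2·N−B = 2·(19/2, 9)−(4, 14)]
2. C_y = 4  [C = 2·N−B = 2·(19/2, 9)−(4, 14)]
   so C = (15, 4)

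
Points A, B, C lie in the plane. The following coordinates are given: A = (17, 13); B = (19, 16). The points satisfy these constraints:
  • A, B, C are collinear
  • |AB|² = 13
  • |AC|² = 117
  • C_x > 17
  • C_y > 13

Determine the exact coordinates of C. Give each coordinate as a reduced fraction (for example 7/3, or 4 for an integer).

1. C_x = 23  [[A, B, C are collinear ⇒ -3x+2y+25=0] ∩ [|C−(17, 13)|²=117]]
2. C_y = 22  [[A, B, C are collinear ⇒ -3x+2y+25=0] ∩ [|C−(17, 13)|²=117]]
   so C = (23, 22)

C = (23, 22)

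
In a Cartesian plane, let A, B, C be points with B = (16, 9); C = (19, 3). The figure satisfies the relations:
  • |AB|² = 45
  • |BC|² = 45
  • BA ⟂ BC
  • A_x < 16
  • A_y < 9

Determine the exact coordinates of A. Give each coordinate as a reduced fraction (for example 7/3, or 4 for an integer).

A = (10, 6)

1. A_x = 10  [[BA ⟂ BC ⇒ 3x-6y+6=0] ∩ [|A−(16, 9)|²=45]]
2. A_y = 6  [[BA ⟂ BC ⇒ 3x-6y+6=0] ∩ [|A−(16, 9)|²=45]]
   so A = (10, 6)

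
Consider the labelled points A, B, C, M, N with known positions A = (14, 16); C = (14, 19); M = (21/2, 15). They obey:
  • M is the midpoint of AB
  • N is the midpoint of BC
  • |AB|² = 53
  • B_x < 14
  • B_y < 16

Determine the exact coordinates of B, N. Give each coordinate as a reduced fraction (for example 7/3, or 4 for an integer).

B = (7, 14)
N = (21/2, 33/2)

1. B_x = 7  [B = 2·M−A = 2·(21/2, 15)−(14, 16)]
2. B_y = 14  [B = 2·M−A = 2·(21/2, 15)−(14, 16)]
   so B = (7, 14)
3. N_x = 21/2  [2·N = B+C = (7, 14)+(14, 19)]
4. N_y = 33/2  [2·N = B+C = (7, 14)+(14, 19)]
   so N = (21/2, 33/2)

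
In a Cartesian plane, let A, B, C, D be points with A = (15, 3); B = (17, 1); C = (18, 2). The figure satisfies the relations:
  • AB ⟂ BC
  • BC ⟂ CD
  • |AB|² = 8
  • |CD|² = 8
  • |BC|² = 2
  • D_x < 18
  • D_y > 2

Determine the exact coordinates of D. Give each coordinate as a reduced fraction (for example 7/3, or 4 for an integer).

1. D_x = 16  [[BC ⟂ CD ⇒ 1x+1y-20=0] ∩ [|D−(18, 2)|²=8]]
2. D_y = 4  [[BC ⟂ CD ⇒ 1x+1y-20=0] ∩ [|D−(18, 2)|²=8]]
   so D = (16, 4)

D = (16, 4)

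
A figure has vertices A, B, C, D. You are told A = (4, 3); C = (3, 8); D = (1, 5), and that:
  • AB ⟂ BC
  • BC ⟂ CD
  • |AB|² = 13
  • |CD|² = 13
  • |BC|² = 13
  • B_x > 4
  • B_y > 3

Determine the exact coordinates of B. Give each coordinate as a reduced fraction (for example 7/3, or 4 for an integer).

B = (6, 6)

1. B_x = 6  [[BC ⟂ CD ⇒ 2x+3y-30=0] ∩ [|B−(4, 3)|²=13]]
2. B_y = 6  [[BC ⟂ CD ⇒ 2x+3y-30=0] ∩ [|B−(4, 3)|²=13]]
   so B = (6, 6)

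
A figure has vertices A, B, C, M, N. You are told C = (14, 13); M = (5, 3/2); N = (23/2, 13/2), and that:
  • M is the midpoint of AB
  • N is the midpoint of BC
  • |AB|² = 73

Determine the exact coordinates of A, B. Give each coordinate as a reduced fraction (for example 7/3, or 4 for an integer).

1. B_x = 9  [B = 2·N−C = 2·(23/2, 13/2)−(14, 13)]
2. B_y = 0  [B = 2·N−C = 2·(23/2, 13/2)−(14, 13)]
   so B = (9, 0)
3. A_x = 1  [A = 2·M−B = 2·(5, 3/2)−(9, 0)]
4. A_y = 3  [A = 2·M−B = 2·(5, 3/2)−(9, 0)]
   so A = (1, 3)

A = (1, 3)
B = (9, 0)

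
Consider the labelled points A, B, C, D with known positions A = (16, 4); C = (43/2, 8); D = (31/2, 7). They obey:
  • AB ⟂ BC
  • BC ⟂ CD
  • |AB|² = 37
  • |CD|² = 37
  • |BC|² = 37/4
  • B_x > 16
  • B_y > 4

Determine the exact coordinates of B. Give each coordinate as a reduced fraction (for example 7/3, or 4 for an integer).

B = (22, 5)

1. B_x = 22  [[BC ⟂ CD ⇒ 6x+1y-137=0] ∩ [|B−(16, 4)|²=37]]
2. B_y = 5  [[BC ⟂ CD ⇒ 6x+1y-137=0] ∩ [|B−(16, 4)|²=37]]
   so B = (22, 5)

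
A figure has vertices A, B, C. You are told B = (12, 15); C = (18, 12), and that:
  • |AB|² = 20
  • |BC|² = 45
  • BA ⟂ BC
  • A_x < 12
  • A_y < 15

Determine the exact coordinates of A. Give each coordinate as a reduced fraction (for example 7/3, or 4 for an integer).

1. A_x = 10  [[BA ⟂ BC ⇒ 6x-3y-27=0] ∩ [|A−(12, 15)|²=20]]
2. A_y = 11  [[BA ⟂ BC ⇒ 6x-3y-27=0] ∩ [|A−(12, 15)|²=20]]
   so A = (10, 11)

A = (10, 11)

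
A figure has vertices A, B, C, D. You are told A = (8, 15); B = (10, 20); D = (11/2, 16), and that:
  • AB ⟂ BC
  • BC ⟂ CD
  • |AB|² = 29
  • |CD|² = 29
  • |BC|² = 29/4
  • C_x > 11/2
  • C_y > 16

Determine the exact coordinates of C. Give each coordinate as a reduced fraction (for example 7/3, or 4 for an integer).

C = (15/2, 21)

1. C_x = 15/2  [[AB ⟂ BC ⇒ 2x+5y-120=0] ∩ [|C−(11/2, 16)|²=29]]
2. C_y = 21  [[AB ⟂ BC ⇒ 2x+5y-120=0] ∩ [|C−(11/2, 16)|²=29]]
   so C = (15/2, 21)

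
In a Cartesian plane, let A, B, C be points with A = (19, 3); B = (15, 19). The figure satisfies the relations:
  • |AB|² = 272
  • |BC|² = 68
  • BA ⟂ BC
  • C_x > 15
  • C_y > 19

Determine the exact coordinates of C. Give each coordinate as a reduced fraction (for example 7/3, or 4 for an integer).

C = (23, 21)

1. C_x = 23  [[BA ⟂ BC ⇒ 4x-16y+244=0] ∩ [|C−(15, 19)|²=68]]
2. C_y = 21  [[BA ⟂ BC ⇒ 4x-16y+244=0] ∩ [|C−(15, 19)|²=68]]
   so C = (23, 21)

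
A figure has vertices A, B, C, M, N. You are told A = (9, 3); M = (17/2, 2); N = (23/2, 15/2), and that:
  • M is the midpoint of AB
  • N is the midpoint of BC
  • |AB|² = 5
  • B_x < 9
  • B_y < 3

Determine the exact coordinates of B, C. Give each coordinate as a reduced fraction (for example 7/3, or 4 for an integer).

1. B_x = 8  [B = 2·M−A = 2·(17/2, 2)−(9, 3)]
2. B_y = 1  [B = 2·M−A = 2·(17/2, 2)−(9, 3)]
   so B = (8, 1)
3. C_x = 15  [C = 2·N−B = 2·(23/2, 15/2)−(8, 1)]
4. C_y = 14  [C = 2·N−B = 2·(23/2, 15/2)−(8, 1)]
   so C = (15, 14)

B = (8, 1)
C = (15, 14)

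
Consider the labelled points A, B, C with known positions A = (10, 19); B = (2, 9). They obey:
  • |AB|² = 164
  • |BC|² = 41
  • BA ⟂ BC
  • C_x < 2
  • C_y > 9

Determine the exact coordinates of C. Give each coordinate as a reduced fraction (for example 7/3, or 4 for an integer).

C = (-3, 13)

1. C_x = -3  [[BA ⟂ BC ⇒ 8x+10y-106=0] ∩ [|C−(2, 9)|²=41]]
2. C_y = 13  [[BA ⟂ BC ⇒ 8x+10y-106=0] ∩ [|C−(2, 9)|²=41]]
   so C = (-3, 13)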